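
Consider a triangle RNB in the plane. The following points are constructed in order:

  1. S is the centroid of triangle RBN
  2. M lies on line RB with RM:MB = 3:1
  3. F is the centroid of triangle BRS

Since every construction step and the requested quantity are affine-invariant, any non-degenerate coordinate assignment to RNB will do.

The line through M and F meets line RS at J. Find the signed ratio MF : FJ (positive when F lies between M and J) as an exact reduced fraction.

Work in coordinates with R = (0, 0), N = (1, 0), B = (0, 1).
1. S is the centroid of triangle RBN ⇒ S = (1/3, 1/3)
2. M lies on line RB with RM:MB = 3:1 ⇒ M = (0, 3/4)
3. F is the centroid of triangle BRS ⇒ F = (1/9, 4/9)
line MF meets RS at J = (1/5, 1/5)
F = M + t·(J−M) with t = 5/9, so MF:FJ = 5/9:4/9

MF:FJ = 5/4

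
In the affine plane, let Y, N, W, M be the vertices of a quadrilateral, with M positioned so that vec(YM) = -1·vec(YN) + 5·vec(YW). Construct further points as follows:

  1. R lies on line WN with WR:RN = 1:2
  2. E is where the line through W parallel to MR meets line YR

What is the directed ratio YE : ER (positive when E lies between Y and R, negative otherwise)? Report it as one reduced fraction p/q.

Assign Y = (0, 0), N = (1, 0), W = (0, 1), M = (-1, 5) — the answer is frame-independent, so this choice is without loss of generality.
1. R lies on line WN with WR:RN = 1:2 ⇒ R = (1/3, 2/3)
2. E is where the line through W parallel to MR meets line YR ⇒ E = (4/21, 8/21)
E = Y + t·(R−Y) with t = 4/7, so YE:ER = t:(1−t) = 4/7:3/7

YE:ER = 4/3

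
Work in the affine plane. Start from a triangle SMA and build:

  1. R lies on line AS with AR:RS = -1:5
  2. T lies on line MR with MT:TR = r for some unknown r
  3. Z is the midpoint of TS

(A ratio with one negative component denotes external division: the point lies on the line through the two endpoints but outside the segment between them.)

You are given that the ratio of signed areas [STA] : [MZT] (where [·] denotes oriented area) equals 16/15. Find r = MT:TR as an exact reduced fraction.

r = -3/2

Assign S = (0, 0), M = (1, 0), A = (0, 1) — the answer is frame-independent, so this choice is without loss of generality.
1. R lies on line AS with AR:RS = -1:5 ⇒ R = (0, 5/4)
2. With MT:TR = r, write λ = r/(r+1) so T = M + λ·(R−M); T is affine-linear in λ
3. Z is the midpoint of TS ⇒ Z is an affine combination of earlier points and hence also affine-linear in λ
Every point depending on T is an affine combination of T and λ-independent points, so each such coordinate is linear in λ; the λ² term in each signed area is a multiple of (R−M)×(R−M) = 0, so 2·[STA] and 2·[MZT] are each linear in λ. Evaluating at λ=0 and λ=1:
  2·[STA] = −λ + 1,   2·[MZT] = -5/8·λ
So [STA]:[MZT] = (−λ + 1) / (-5/8·λ). Setting this equal to 16/15:
  −λ + 1 = 16/15·(-5/8·λ)  ⇒  λ = 3
Then r = λ/(1−λ) = (3)/(-2) = -3/2. Check: with r = -3/2, T = (-2, 15/4) and [STA]:[MZT] = 16/15 as required.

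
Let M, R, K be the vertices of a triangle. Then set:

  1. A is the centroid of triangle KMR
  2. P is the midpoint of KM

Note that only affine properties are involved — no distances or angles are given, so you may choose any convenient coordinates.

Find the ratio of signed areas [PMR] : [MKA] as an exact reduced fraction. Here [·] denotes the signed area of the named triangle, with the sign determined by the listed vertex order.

Work in coordinates with M = (0, 0), R = (1, 0), K = (0, 1).
1. A is the centroid of triangle KMR ⇒ A = (1/3, 1/3)
2. P is the midpoint of KM ⇒ P = (0, 1/2)
2·[PMR] = 1/2, 2·[MKA] = -1/3
[PMR]:[MKA] = 1/2:-1/3 = -3/2

[PMR]:[MKA] = -3/2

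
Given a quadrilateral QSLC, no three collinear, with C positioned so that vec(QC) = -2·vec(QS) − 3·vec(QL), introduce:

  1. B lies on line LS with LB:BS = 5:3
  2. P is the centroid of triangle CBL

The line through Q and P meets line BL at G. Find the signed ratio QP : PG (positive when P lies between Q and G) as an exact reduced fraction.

Set Q = (0, 0), S = (1, 0), L = (0, 1), C = (-2, -3); any affine frame gives the same invariant.
1. B lies on line LS with LB:BS = 5:3 ⇒ B = (5/8, 3/8)
2. P is the centroid of triangle CBL ⇒ P = (-11/24, -13/24)
line QP meets BL at G = (11/24, 13/24)
P = Q + t·(G−Q) with t = -1, so QP:PG = -1:2

QP:PG = -1/2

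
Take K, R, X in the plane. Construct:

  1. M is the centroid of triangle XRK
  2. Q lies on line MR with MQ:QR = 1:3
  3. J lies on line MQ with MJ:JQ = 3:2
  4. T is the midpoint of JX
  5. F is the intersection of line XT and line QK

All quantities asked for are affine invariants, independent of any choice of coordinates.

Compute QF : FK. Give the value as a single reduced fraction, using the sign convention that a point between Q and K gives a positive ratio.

QF:FK = 1/13

Work in coordinates with K = (0, 0), R = (1, 0), X = (0, 1).
1. M is the centroid of triangle XRK ⇒ M = (1/3, 1/3)
2. Q lies on line MR with MQ:QR = 1:3 ⇒ Q = (1/2, 1/4)
3. J lies on line MQ with MJ:JQ = 3:2 ⇒ J = (13/30, 17/60)
4. T is the midpoint of JX ⇒ T = (13/60, 77/120)
5. F is the intersection of line XT and line QK ⇒ F = (13/28, 13/56)
F = Q + t·(K−Q) with t = 1/14, so QF:FK = t:(1−t) = 1/14:13/14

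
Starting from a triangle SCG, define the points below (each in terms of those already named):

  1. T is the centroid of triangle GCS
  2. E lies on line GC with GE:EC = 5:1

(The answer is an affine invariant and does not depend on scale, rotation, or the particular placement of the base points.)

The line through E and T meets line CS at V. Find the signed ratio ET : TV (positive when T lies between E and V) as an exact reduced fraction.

ET:TV = -1/2

Set S = (0, 0), C = (1, 0), G = (0, 1); any affine frame gives the same invariant.
1. T is the centroid of triangle GCS ⇒ T = (1/3, 1/3)
2. E lies on line GC with GE:EC = 5:1 ⇒ E = (5/6, 1/6)
line ET meets CS at V = (4/3, 0)
T = E + t·(V−E) with t = -1, so ET:TV = -1:2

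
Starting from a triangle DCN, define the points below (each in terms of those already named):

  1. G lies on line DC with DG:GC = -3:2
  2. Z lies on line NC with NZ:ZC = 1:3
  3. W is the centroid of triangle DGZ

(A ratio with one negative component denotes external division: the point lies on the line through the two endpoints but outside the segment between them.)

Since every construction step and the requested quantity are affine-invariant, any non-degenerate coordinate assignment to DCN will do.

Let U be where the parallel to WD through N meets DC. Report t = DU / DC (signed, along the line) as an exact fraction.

t = -13/3

Assign D = (0, 0), C = (1, 0), N = (0, 1) — the answer is frame-independent, so this choice is without loss of generality.
1. G lies on line DC with DG:GC = -3:2 ⇒ G = (3, 0)
2. Z lies on line NC with NZ:ZC = 1:3 ⇒ Z = (1/4, 3/4)
3. W is the centroid of triangle DGZ ⇒ W = (13/12, 1/4)
through N parallel to WD: direction (-13/12, -1/4); meets DC at U = (-13/3, 0)
U = D + t·(C−D) with t = -13/3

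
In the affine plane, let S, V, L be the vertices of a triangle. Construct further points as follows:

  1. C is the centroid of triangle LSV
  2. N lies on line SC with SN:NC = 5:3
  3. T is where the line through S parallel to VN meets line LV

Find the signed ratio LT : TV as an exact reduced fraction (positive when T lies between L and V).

LT:TV = -19/5

Choose coordinates S = (0, 0), V = (1, 0), L = (0, 1).
1. C is the centroid of triangle LSV ⇒ C = (1/3, 1/3)
2. N lies on line SC with SN:NC = 5:3 ⇒ N = (5/24, 5/24)
3. T is where the line through S parallel to VN meets line LV ⇒ T = (19/14, -5/14)
T = L + t·(V−L) with t = 19/14, so LT:TV = t:(1−t) = 19/14:-5/14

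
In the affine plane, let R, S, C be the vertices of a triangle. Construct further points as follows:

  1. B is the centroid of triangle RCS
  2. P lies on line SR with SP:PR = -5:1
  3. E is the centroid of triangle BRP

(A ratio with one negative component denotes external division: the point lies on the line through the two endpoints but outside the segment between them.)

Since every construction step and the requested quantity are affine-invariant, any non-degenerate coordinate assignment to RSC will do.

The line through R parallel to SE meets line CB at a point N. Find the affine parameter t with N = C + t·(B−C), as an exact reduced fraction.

t = 35/22

Set R = (0, 0), S = (1, 0), C = (0, 1); any affine frame gives the same invariant.
1. B is the centroid of triangle RCS ⇒ B = (1/3, 1/3)
2. P lies on line SR with SP:PR = -5:1 ⇒ P = (-1/4, 0)
3. E is the centroid of triangle BRP ⇒ E = (1/36, 1/9)
through R parallel to SE: direction (-35/36, 1/9); meets CB at N = (35/66, -2/33)
N = C + t·(B−C) with t = 35/22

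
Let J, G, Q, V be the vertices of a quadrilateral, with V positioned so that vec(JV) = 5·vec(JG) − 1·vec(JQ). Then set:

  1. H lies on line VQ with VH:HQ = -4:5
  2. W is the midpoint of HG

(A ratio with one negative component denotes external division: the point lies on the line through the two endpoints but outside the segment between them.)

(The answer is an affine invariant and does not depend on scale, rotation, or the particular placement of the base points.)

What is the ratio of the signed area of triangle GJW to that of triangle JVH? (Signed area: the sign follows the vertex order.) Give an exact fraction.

Choose coordinates J = (0, 0), G = (1, 0), Q = (0, 1), V = (5, -1).
1. H lies on line VQ with VH:HQ = -4:5 ⇒ H = (25, -9)
2. W is the midpoint of HG ⇒ W = (13, -9/2)
2·[GJW] = 9/2, 2·[JVH] = -20
[GJW]:[JVH] = 9/2:-20 = -9/40

[GJW]:[JVH] = -9/40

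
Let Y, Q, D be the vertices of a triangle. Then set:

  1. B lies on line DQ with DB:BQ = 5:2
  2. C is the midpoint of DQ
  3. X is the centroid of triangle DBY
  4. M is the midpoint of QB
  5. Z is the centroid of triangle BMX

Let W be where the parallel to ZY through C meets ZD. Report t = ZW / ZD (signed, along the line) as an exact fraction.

t = 5/19

Assign Y = (0, 0), Q = (1, 0), D = (0, 1) — the answer is frame-independent, so this choice is without loss of generality.
1. B lies on line DQ with DB:BQ = 5:2 ⇒ B = (5/7, 2/7)
2. C is the midpoint of DQ ⇒ C = (1/2, 1/2)
3. X is the centroid of triangle DBY ⇒ X = (5/21, 3/7)
4. M is the midpoint of QB ⇒ M = (6/7, 1/7)
5. Z is the centroid of triangle BMX ⇒ Z = (38/63, 2/7)
through C parallel to ZY: direction (-38/63, -2/7); meets ZD at W = (4/9, 9/19)
W = Z + t·(D−Z) with t = 5/19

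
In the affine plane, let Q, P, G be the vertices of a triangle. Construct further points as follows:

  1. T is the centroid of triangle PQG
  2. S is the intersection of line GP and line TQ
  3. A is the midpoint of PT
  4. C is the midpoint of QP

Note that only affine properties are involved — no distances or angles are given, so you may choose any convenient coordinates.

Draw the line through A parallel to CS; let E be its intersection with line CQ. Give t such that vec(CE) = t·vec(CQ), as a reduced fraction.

Choose coordinates Q = (0, 0), P = (1, 0), G = (0, 1).
1. T is the centroid of triangle PQG ⇒ T = (1/3, 1/3)
2. S is the intersection of line GP and line TQ ⇒ S = (1/2, 1/2)
3. A is the midpoint of PT ⇒ A = (2/3, 1/6)
4. C is the midpoint of QP ⇒ C = (1/2, 0)
through A parallel to CS: direction (0, 1/2); meets CQ at E = (2/3, 0)
E = C + t·(Q−C) with t = -1/3

t = -1/3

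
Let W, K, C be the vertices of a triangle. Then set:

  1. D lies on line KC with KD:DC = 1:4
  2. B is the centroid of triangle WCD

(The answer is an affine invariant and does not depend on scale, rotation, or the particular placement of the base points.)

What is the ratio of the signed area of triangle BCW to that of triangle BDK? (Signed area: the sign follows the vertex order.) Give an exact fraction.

[BCW]:[BDK] = -4

Work in coordinates with W = (0, 0), K = (1, 0), C = (0, 1).
1. D lies on line KC with KD:DC = 1:4 ⇒ D = (4/5, 1/5)
2. B is the centroid of triangle WCD ⇒ B = (4/15, 2/5)
2·[BCW] = 4/15, 2·[BDK] = -1/15
[BCW]:[BDK] = 4/15:-1/15 = -4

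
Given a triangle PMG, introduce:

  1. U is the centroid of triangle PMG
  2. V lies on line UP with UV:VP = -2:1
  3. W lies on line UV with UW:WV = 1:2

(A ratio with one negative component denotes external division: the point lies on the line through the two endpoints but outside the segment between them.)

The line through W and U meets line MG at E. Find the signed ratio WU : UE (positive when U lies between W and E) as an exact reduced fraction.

WU:UE = 4/3

Assign P = (0, 0), M = (1, 0), G = (0, 1) — the answer is frame-independent, so this choice is without loss of generality.
1. U is the centroid of triangle PMG ⇒ U = (1/3, 1/3)
2. V lies on line UP with UV:VP = -2:1 ⇒ V = (-1/3, -1/3)
3. W lies on line UV with UW:WV = 1:2 ⇒ W = (1/9, 1/9)
line WU meets MG at E = (1/2, 1/2)
U = W + t·(E−W) with t = 4/7, so WU:UE = 4/7:3/7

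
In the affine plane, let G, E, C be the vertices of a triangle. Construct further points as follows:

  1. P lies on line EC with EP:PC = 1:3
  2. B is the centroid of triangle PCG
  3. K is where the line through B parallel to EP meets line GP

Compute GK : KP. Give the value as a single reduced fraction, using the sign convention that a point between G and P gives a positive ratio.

GK:KP = 2

Set G = (0, 0), E = (1, 0), C = (0, 1); any affine frame gives the same invariant.
1. P lies on line EC with EP:PC = 1:3 ⇒ P = (3/4, 1/4)
2. B is the centroid of triangle PCG ⇒ B = (1/4, 5/12)
3. K is where the line through B parallel to EP meets line GP ⇒ K = (1/2, 1/6)
K = G + t·(P−G) with t = 2/3, so GK:KP = t:(1−t) = 2/3:1/3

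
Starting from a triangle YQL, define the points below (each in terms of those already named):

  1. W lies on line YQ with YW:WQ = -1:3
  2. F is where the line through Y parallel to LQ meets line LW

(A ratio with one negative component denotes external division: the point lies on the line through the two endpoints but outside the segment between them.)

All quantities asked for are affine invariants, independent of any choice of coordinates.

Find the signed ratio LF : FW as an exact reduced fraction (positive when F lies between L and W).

Work in coordinates with Y = (0, 0), Q = (1, 0), L = (0, 1).
1. W lies on line YQ with YW:WQ = -1:3 ⇒ W = (-1/2, 0)
2. F is where the line through Y parallel to LQ meets line LW ⇒ F = (-1/3, 1/3)
F = L + t·(W−L) with t = 2/3, so LF:FW = t:(1−t) = 2/3:1/3

LF:FW = 2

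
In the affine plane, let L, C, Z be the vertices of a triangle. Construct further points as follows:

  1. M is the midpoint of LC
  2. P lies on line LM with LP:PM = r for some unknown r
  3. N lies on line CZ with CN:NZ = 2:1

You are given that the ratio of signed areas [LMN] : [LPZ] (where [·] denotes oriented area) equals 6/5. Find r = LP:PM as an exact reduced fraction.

r = 5/4

Assign L = (0, 0), C = (1, 0), Z = (0, 1) — the answer is frame-independent, so this choice is without loss of generality.
1. M is the midpoint of LC ⇒ M = (1/2, 0)
2. With LP:PM = r, write λ = r/(r+1) so P = L + λ·(M−L); P is affine-linear in λ
3. N lies on line CZ with CN:NZ = 2:1 ⇒ N = (1/3, 2/3)
Every point depending on P is an affine combination of P and λ-independent points, so each such coordinate is linear in λ; the λ² term in each signed area is a multiple of (M−L)×(M−L) = 0, so 2·[LMN] and 2·[LPZ] are each linear in λ. Evaluating at λ=0 and λ=1:
  2·[LMN] = 1/3,   2·[LPZ] = 1/2·λ
So [LMN]:[LPZ] = (1/3) / (1/2·λ). Setting this equal to 6/5:
  1/3 = 6/5·(1/2·λ)  ⇒  λ = 5/9
Then r = λ/(1−λ) = (5/9)/(4/9) = 5/4. Check: with r = 5/4, P = (5/18, 0) and [LMN]:[LPZ] = 6/5 as required.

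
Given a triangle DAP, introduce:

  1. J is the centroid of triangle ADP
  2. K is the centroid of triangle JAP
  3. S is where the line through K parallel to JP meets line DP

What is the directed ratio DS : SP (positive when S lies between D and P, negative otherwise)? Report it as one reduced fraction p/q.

Choose coordinates D = (0, 0), A = (1, 0), P = (0, 1).
1. J is the centroid of triangle ADP ⇒ J = (1/3, 1/3)
2. K is the centroid of triangle JAP ⇒ K = (4/9, 4/9)
3. S is where the line through K parallel to JP meets line DP ⇒ S = (0, 4/3)
S = D + t·(P−D) with t = 4/3, so DS:SP = t:(1−t) = 4/3:-1/3

DS:SP = -4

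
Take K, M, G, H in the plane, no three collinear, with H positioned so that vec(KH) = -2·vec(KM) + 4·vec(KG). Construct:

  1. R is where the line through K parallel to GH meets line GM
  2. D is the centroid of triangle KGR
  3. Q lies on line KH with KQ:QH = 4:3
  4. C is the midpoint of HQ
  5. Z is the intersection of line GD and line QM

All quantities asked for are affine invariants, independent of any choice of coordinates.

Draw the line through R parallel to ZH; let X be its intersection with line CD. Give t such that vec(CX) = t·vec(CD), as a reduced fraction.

t = 144/95

Assign K = (0, 0), M = (1, 0), G = (0, 1), H = (-2, 4) — the answer is frame-independent, so this choice is without loss of generality.
1. R is where the line through K parallel to GH meets line GM ⇒ R = (-2, 3)
2. D is the centroid of triangle KGR ⇒ D = (-2/3, 4/3)
3. Q lies on line KH with KQ:QH = 4:3 ⇒ Q = (-8/7, 16/7)
4. C is the midpoint of HQ ⇒ C = (-11/7, 22/7)
5. Z is the intersection of line GD and line QM ⇒ Z = (2/17, 16/17)
through R parallel to ZH: direction (-36/17, 52/17); meets CD at X = (-1/5, 2/5)
X = C + t·(D−C) with t = 144/95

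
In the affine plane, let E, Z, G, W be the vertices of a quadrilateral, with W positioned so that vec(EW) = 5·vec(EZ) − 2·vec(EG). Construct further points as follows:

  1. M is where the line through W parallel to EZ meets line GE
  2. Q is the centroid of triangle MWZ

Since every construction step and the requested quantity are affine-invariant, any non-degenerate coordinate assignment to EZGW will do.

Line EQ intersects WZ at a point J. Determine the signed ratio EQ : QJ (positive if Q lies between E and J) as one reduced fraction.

EQ:QJ = -2/5

Assign E = (0, 0), Z = (1, 0), G = (0, 1), W = (5, -2) — the answer is frame-independent, so this choice is without loss of generality.
1. M is where the line through W parallel to EZ meets line GE ⇒ M = (0, -2)
2. Q is the centroid of triangle MWZ ⇒ Q = (2, -4/3)
line EQ meets WZ at J = (-3, 2)
Q = E + t·(J−E) with t = -2/3, so EQ:QJ = -2/3:5/3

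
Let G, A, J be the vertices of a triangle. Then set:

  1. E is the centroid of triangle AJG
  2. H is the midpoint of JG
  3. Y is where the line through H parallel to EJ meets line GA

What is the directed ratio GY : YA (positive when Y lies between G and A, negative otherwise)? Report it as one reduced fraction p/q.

GY:YA = 1/3

Work in coordinates with G = (0, 0), A = (1, 0), J = (0, 1).
1. E is the centroid of triangle AJG ⇒ E = (1/3, 1/3)
2. H is the midpoint of JG ⇒ H = (0, 1/2)
3. Y is where the line through H parallel to EJ meets line GA ⇒ Y = (1/4, 0)
Y = G + t·(A−G) with t = 1/4, so GY:YA = t:(1−t) = 1/4:3/4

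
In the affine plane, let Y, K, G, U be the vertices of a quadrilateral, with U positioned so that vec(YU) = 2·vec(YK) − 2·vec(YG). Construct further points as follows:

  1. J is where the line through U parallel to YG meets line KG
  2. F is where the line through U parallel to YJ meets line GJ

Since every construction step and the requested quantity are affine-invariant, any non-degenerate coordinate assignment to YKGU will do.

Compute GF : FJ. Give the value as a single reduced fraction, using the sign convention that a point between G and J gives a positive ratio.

Work in coordinates with Y = (0, 0), K = (1, 0), G = (0, 1), U = (2, -2).
1. J is where the line through U parallel to YG meets line KG ⇒ J = (2, -1)
2. F is where the line through U parallel to YJ meets line GJ ⇒ F = (4, -3)
F = G + t·(J−G) with t = 2, so GF:FJ = t:(1−t) = 2:-1

GF:FJ = -2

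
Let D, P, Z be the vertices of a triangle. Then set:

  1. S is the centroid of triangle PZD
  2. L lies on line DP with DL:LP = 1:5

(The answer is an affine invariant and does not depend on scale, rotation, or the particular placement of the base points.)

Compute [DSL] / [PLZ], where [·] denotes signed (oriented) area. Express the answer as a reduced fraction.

Work in coordinates with D = (0, 0), P = (1, 0), Z = (0, 1).
1. S is the centroid of triangle PZD ⇒ S = (1/3, 1/3)
2. L lies on line DP with DL:LP = 1:5 ⇒ L = (1/6, 0)
2·[DSL] = -1/18, 2·[PLZ] = -5/6
[DSL]:[PLZ] = -1/18:-5/6 = 1/15

[DSL]:[PLZ] = 1/15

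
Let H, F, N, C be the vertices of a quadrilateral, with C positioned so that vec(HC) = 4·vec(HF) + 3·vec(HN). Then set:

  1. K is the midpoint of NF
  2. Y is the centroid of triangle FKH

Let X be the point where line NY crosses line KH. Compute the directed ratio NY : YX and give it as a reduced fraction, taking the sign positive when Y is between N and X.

Work in coordinates with H = (0, 0), F = (1, 0), N = (0, 1), C = (4, 3).
1. K is the midpoint of NF ⇒ K = (1/2, 1/2)
2. Y is the centroid of triangle FKH ⇒ Y = (1/2, 1/6)
line NY meets KH at X = (3/8, 3/8)
Y = N + t·(X−N) with t = 4/3, so NY:YX = 4/3:-1/3

NY:YX = -4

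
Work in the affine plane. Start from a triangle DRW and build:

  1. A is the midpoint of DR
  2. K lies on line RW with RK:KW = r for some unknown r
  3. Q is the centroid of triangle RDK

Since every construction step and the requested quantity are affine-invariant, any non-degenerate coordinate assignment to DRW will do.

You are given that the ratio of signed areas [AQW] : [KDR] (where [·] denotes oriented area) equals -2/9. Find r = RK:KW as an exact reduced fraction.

r = -3/4

Set D = (0, 0), R = (1, 0), W = (0, 1); any affine frame gives the same invariant.
1. A is the midpoint of DR ⇒ A = (1/2, 0)
2. With RK:KW = r, write λ = r/(r+1) so K = R + λ·(W−R); K is affine-linear in λ
3. Q is the centroid of triangle RDK ⇒ Q is an affine combination of earlier points and hence also affine-linear in λ
Every point depending on K is an affine combination of K and λ-independent points, so each such coordinate is linear in λ; the λ² term in each signed area is a multiple of (W−R)×(W−R) = 0, so 2·[AQW] and 2·[KDR] are each linear in λ. Evaluating at λ=0 and λ=1:
  2·[AQW] = -1/6·λ + 1/6,   2·[KDR] = λ
So [AQW]:[KDR] = (-1/6·λ + 1/6) / (λ). Setting this equal to -2/9:
  -1/6·λ + 1/6 = -2/9·(λ)  ⇒  λ = -3
Then r = λ/(1−λ) = (-3)/(4) = -3/4. Check: with r = -3/4, K = (4, -3) and [AQW]:[KDR] = -2/9 as required.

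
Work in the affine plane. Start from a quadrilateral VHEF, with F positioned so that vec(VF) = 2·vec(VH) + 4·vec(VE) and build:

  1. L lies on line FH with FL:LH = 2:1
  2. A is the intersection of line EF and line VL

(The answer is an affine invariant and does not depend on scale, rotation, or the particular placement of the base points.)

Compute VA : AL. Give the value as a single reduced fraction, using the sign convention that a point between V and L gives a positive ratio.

Assign V = (0, 0), H = (1, 0), E = (0, 1), F = (2, 4) — the answer is frame-independent, so this choice is without loss of generality.
1. L lies on line FH with FL:LH = 2:1 ⇒ L = (4/3, 4/3)
2. A is the intersection of line EF and line VL ⇒ A = (-2, -2)
A = V + t·(L−V) with t = -3/2, so VA:AL = t:(1−t) = -3/2:5/2

VA:AL = -3/5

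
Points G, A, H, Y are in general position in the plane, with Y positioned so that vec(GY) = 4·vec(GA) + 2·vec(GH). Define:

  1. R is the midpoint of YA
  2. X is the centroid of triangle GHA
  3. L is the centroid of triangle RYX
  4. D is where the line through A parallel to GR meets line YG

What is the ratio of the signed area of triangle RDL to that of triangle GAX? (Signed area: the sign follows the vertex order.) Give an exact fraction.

Set G = (0, 0), A = (1, 0), H = (0, 1), Y = (4, 2); any affine frame gives the same invariant.
1. R is the midpoint of YA ⇒ R = (5/2, 1)
2. X is the centroid of triangle GHA ⇒ X = (1/3, 1/3)
3. L is the centroid of triangle RYX ⇒ L = (41/18, 10/9)
4. D is where the line through A parallel to GR meets line YG ⇒ D = (-4, -2)
2·[RDL] = -25/18, 2·[GAX] = 1/3
[RDL]:[GAX] = -25/18:1/3 = -25/6

[RDL]:[GAX] = -25/6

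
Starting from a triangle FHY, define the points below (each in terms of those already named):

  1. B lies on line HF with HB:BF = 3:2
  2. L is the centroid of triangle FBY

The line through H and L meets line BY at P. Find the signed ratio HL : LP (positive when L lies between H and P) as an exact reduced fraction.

HL:LP = -11/2

Set F = (0, 0), H = (1, 0), Y = (0, 1); any affine frame gives the same invariant.
1. B lies on line HF with HB:BF = 3:2 ⇒ B = (2/5, 0)
2. L is the centroid of triangle FBY ⇒ L = (2/15, 1/3)
line HL meets BY at P = (16/55, 3/11)
L = H + t·(P−H) with t = 11/9, so HL:LP = 11/9:-2/9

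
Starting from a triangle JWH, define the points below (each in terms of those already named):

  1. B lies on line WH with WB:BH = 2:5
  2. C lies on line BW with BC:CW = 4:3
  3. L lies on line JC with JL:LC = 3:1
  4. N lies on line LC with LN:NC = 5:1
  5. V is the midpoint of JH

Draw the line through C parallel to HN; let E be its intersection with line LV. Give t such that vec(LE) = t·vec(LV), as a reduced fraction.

t = -12/13

Set J = (0, 0), W = (1, 0), H = (0, 1); any affine frame gives the same invariant.
1. B lies on line WH with WB:BH = 2:5 ⇒ B = (5/7, 2/7)
2. C lies on line BW with BC:CW = 4:3 ⇒ C = (43/49, 6/49)
3. L lies on line JC with JL:LC = 3:1 ⇒ L = (129/196, 9/98)
4. N lies on line LC with LN:NC = 5:1 ⇒ N = (989/1176, 23/196)
5. V is the midpoint of JH ⇒ V = (0, 1/2)
through C parallel to HN: direction (989/1176, -173/196); meets LV at E = (3225/2548, -363/1274)
E = L + t·(V−L) with t = -12/13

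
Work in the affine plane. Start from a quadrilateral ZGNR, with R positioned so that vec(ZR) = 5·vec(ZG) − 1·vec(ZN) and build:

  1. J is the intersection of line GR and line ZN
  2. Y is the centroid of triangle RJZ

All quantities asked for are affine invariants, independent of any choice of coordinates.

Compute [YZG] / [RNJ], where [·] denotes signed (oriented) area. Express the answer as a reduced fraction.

[YZG]:[RNJ] = -1/15

Work in coordinates with Z = (0, 0), G = (1, 0), N = (0, 1), R = (5, -1).
1. J is the intersection of line GR and line ZN ⇒ J = (0, 1/4)
2. Y is the centroid of triangle RJZ ⇒ Y = (5/3, -1/4)
2·[YZG] = -1/4, 2·[RNJ] = 15/4
[YZG]:[RNJ] = -1/4:15/4 = -1/15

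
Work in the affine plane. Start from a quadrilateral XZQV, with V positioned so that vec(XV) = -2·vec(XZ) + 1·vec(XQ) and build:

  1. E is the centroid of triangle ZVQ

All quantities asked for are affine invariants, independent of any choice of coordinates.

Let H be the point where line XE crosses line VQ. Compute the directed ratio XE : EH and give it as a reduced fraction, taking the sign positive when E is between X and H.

Work in coordinates with X = (0, 0), Z = (1, 0), Q = (0, 1), V = (-2, 1).
1. E is the centroid of triangle ZVQ ⇒ E = (-1/3, 2/3)
line XE meets VQ at H = (-1/2, 1)
E = X + t·(H−X) with t = 2/3, so XE:EH = 2/3:1/3

XE:EH = 2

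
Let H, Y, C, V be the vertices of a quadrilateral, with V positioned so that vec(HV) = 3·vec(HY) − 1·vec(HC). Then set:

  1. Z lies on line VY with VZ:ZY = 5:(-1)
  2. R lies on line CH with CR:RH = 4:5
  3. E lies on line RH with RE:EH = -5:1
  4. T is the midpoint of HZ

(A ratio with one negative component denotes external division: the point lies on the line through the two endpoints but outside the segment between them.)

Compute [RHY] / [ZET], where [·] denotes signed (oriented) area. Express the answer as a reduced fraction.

Work in coordinates with H = (0, 0), Y = (1, 0), C = (0, 1), V = (3, -1).
1. Z lies on line VY with VZ:ZY = 5:(-1) ⇒ Z = (1/2, 1/4)
2. R lies on line CH with CR:RH = 4:5 ⇒ R = (0, 5/9)
3. E lies on line RH with RE:EH = -5:1 ⇒ E = (0, -5/36)
4. T is the midpoint of HZ ⇒ T = (1/4, 1/8)
2·[RHY] = 5/9, 2·[ZET] = -5/144
[RHY]:[ZET] = 5/9:-5/144 = -16

[RHY]:[ZET] = -16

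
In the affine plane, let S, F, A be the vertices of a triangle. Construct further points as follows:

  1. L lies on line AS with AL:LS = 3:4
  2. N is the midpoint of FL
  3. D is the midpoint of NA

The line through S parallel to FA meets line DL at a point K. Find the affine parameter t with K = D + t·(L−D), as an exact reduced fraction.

Set S = (0, 0), F = (1, 0), A = (0, 1); any affine frame gives the same invariant.
1. L lies on line AS with AL:LS = 3:4 ⇒ L = (0, 4/7)
2. N is the midpoint of FL ⇒ N = (1/2, 2/7)
3. D is the midpoint of NA ⇒ D = (1/4, 9/14)
through S parallel to FA: direction (-1, 1); meets DL at K = (-4/9, 4/9)
K = D + t·(L−D) with t = 25/9

t = 25/9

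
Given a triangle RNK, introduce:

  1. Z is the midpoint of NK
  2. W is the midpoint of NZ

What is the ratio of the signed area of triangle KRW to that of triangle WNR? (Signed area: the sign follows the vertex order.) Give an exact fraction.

[KRW]:[WNR] = -3

Work in coordinates with R = (0, 0), N = (1, 0), K = (0, 1).
1. Z is the midpoint of NK ⇒ Z = (1/2, 1/2)
2. W is the midpoint of NZ ⇒ W = (3/4, 1/4)
2·[KRW] = 3/4, 2·[WNR] = -1/4
[KRW]:[WNR] = 3/4:-1/4 = -3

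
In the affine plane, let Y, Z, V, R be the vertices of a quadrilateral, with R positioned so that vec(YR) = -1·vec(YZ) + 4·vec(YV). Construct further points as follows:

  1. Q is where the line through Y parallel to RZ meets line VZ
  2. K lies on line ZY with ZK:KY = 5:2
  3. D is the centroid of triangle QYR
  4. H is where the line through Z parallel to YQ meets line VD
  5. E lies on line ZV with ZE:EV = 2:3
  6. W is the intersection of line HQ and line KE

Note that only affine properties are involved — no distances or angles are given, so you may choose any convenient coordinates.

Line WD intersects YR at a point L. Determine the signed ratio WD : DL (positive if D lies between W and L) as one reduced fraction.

Choose coordinates Y = (0, 0), Z = (1, 0), V = (0, 1), R = (-1, 4).
1. Q is where the line through Y parallel to RZ meets line VZ ⇒ Q = (-1, 2)
2. K lies on line ZY with ZK:KY = 5:2 ⇒ K = (2/7, 0)
3. D is the centroid of triangle QYR ⇒ D = (-2/3, 2)
4. H is where the line through Z parallel to YQ meets line VD ⇒ H = (2, -2)
5. E lies on line ZV with ZE:EV = 2:3 ⇒ E = (3/5, 2/5)
6. W is the intersection of line HQ and line KE ⇒ W = (17/43, 6/43)
line WD meets YR at L = (-57/154, 114/77)
D = W + t·(L−W) with t = 154/111, so WD:DL = 154/111:-43/111

WD:DL = -154/43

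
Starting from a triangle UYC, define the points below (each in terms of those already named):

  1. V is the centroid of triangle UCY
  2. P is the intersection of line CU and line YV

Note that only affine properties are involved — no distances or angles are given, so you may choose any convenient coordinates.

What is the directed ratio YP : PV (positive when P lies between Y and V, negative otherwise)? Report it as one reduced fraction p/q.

Assign U = (0, 0), Y = (1, 0), C = (0, 1) — the answer is frame-independent, so this choice is without loss of generality.
1. V is the centroid of triangle UCY ⇒ V = (1/3, 1/3)
2. P is the intersection of line CU and line YV ⇒ P = (0, 1/2)
P = Y + t·(V−Y) with t = 3/2, so YP:PV = t:(1−t) = 3/2:-1/2

YP:PV = -3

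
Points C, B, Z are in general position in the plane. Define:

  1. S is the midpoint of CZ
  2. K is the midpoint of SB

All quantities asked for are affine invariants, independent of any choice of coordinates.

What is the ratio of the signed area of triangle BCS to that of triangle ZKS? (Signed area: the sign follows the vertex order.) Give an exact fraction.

Choose coordinates C = (0, 0), B = (1, 0), Z = (0, 1).
1. S is the midpoint of CZ ⇒ S = (0, 1/2)
2. K is the midpoint of SB ⇒ K = (1/2, 1/4)
2·[BCS] = -1/2, 2·[ZKS] = -1/4
[BCS]:[ZKS] = -1/2:-1/4 = 2

[BCS]:[ZKS] = 2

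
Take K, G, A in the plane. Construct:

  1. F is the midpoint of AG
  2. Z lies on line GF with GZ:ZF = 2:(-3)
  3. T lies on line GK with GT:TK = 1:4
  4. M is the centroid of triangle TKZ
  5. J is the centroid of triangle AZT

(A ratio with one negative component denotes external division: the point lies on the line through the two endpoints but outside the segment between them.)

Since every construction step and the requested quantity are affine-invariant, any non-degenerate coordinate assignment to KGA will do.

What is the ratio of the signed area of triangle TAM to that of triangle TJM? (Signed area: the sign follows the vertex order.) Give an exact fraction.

Assign K = (0, 0), G = (1, 0), A = (0, 1) — the answer is frame-independent, so this choice is without loss of generality.
1. F is the midpoint of AG ⇒ F = (1/2, 1/2)
2. Z lies on line GF with GZ:ZF = 2:(-3) ⇒ Z = (2, -1)
3. T lies on line GK with GT:TK = 1:4 ⇒ T = (4/5, 0)
4. M is the centroid of triangle TKZ ⇒ M = (14/15, -1/3)
5. J is the centroid of triangle AZT ⇒ J = (14/15, 0)
2·[TAM] = 2/15, 2·[TJM] = -2/45
[TAM]:[TJM] = 2/15:-2/45 = -3

[TAM]:[TJM] = -3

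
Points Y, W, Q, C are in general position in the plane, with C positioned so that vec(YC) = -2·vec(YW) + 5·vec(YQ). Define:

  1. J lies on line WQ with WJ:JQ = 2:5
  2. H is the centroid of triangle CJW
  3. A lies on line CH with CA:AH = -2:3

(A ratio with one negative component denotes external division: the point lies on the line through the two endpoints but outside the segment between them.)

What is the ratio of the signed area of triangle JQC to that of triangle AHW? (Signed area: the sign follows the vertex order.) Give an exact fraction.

Choose coordinates Y = (0, 0), W = (1, 0), Q = (0, 1), C = (-2, 5).
1. J lies on line WQ with WJ:JQ = 2:5 ⇒ J = (5/7, 2/7)
2. H is the centroid of triangle CJW ⇒ H = (-2/21, 37/21)
3. A lies on line CH with CA:AH = -2:3 ⇒ A = (-122/21, 241/21)
2·[JQC] = -10/7, 2·[AHW] = 4/7
[JQC]:[AHW] = -10/7:4/7 = -5/2

[JQC]:[AHW] = -5/2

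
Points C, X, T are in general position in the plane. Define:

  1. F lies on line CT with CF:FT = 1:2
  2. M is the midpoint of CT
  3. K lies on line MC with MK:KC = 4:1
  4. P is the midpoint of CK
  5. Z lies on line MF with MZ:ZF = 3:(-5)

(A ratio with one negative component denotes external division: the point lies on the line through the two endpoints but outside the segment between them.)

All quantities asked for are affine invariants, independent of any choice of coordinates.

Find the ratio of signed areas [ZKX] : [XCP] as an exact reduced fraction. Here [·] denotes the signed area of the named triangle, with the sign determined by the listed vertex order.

[ZKX]:[XCP] = -13

Set C = (0, 0), X = (1, 0), T = (0, 1); any affine frame gives the same invariant.
1. F lies on line CT with CF:FT = 1:2 ⇒ F = (0, 1/3)
2. M is the midpoint of CT ⇒ M = (0, 1/2)
3. K lies on line MC with MK:KC = 4:1 ⇒ K = (0, 1/10)
4. P is the midpoint of CK ⇒ P = (0, 1/20)
5. Z lies on line MF with MZ:ZF = 3:(-5) ⇒ Z = (0, 3/4)
2·[ZKX] = 13/20, 2·[XCP] = -1/20
[ZKX]:[XCP] = 13/20:-1/20 = -13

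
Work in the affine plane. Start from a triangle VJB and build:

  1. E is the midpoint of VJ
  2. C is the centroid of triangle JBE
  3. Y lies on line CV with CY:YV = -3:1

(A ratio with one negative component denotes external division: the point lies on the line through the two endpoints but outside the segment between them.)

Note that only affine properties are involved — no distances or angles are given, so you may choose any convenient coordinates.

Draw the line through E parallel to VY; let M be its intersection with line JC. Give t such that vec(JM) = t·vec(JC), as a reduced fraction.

Choose coordinates V = (0, 0), J = (1, 0), B = (0, 1).
1. E is the midpoint of VJ ⇒ E = (1/2, 0)
2. C is the centroid of triangle JBE ⇒ C = (1/2, 1/3)
3. Y lies on line CV with CY:YV = -3:1 ⇒ Y = (-1/4, -1/6)
through E parallel to VY: direction (-1/4, -1/6); meets JC at M = (3/4, 1/6)
M = J + t·(C−J) with t = 1/2

t = 1/2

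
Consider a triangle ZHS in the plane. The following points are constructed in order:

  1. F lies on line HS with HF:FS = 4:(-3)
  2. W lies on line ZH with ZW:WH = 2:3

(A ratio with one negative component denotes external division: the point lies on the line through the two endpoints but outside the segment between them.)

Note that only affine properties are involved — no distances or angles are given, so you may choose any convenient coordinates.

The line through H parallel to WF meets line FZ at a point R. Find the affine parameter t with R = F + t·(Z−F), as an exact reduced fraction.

Choose coordinates Z = (0, 0), H = (1, 0), S = (0, 1).
1. F lies on line HS with HF:FS = 4:(-3) ⇒ F = (-3, 4)
2. W lies on line ZH with ZW:WH = 2:3 ⇒ W = (2/5, 0)
through H parallel to WF: direction (-17/5, 4); meets FZ at R = (-15/2, 10)
R = F + t·(Z−F) with t = -3/2

t = -3/2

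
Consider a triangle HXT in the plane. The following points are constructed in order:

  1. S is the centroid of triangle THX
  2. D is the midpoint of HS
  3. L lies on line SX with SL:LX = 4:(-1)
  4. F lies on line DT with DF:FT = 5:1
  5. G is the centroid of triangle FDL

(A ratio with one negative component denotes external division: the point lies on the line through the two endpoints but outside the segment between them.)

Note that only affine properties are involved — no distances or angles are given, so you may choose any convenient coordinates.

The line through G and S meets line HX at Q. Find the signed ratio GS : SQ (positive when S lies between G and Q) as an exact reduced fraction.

GS:SQ = -1/12

Assign H = (0, 0), X = (1, 0), T = (0, 1) — the answer is frame-independent, so this choice is without loss of generality.
1. S is the centroid of triangle THX ⇒ S = (1/3, 1/3)
2. D is the midpoint of HS ⇒ D = (1/6, 1/6)
3. L lies on line SX with SL:LX = 4:(-1) ⇒ L = (11/9, -1/9)
4. F lies on line DT with DF:FT = 5:1 ⇒ F = (1/36, 31/36)
5. G is the centroid of triangle FDL ⇒ G = (17/36, 11/36)
line GS meets HX at Q = (2, 0)
S = G + t·(Q−G) with t = -1/11, so GS:SQ = -1/11:12/11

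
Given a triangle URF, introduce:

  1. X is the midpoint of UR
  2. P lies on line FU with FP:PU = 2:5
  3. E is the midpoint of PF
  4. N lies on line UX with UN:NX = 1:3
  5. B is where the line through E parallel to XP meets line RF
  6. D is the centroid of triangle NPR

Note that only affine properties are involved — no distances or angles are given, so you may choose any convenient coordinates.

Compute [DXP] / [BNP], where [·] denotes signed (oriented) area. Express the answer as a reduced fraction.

Work in coordinates with U = (0, 0), R = (1, 0), F = (0, 1).
1. X is the midpoint of UR ⇒ X = (1/2, 0)
2. P lies on line FU with FP:PU = 2:5 ⇒ P = (0, 5/7)
3. E is the midpoint of PF ⇒ E = (0, 6/7)
4. N lies on line UX with UN:NX = 1:3 ⇒ N = (1/8, 0)
5. B is where the line through E parallel to XP meets line RF ⇒ B = (-1/3, 4/3)
6. D is the centroid of triangle NPR ⇒ D = (3/8, 5/21)
2·[DXP] = -5/168, 2·[BNP] = 9/56
[DXP]:[BNP] = -5/168:9/56 = -5/27

[DXP]:[BNP] = -5/27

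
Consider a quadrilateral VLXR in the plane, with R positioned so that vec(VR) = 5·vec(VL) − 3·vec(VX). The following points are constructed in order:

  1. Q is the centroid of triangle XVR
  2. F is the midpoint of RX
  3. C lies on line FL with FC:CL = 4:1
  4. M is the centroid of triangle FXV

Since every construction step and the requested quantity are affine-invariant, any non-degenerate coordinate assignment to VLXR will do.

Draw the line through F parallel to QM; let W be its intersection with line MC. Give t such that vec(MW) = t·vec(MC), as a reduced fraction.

t = 25/13

Work in coordinates with V = (0, 0), L = (1, 0), X = (0, 1), R = (5, -3).
1. Q is the centroid of triangle XVR ⇒ Q = (5/3, -2/3)
2. F is the midpoint of RX ⇒ F = (5/2, -1)
3. C lies on line FL with FC:CL = 4:1 ⇒ C = (13/10, -1/5)
4. M is the centroid of triangle FXV ⇒ M = (5/6, 0)
through F parallel to QM: direction (-5/6, 2/3); meets MC at W = (45/26, -5/13)
W = M + t·(C−M) with t = 25/13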